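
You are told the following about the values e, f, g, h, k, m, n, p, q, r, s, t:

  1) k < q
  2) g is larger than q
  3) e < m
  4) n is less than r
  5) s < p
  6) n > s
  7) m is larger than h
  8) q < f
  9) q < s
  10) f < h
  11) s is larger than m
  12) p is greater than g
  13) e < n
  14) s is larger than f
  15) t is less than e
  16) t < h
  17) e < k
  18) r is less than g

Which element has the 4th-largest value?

Chaining the given pairs: t < e < k < q < f < h < m < s < n < r < g < p.
Counting 4 from the largest end gives n.

n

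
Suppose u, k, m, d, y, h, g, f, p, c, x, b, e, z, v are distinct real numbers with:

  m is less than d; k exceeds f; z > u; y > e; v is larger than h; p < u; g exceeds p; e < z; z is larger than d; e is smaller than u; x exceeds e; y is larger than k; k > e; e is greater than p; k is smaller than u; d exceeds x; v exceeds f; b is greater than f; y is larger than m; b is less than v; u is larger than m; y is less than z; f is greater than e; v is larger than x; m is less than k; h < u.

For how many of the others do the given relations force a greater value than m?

The elements the relations force above m are k, y, u, d, z — no chain reaches any other.
That is 5.

5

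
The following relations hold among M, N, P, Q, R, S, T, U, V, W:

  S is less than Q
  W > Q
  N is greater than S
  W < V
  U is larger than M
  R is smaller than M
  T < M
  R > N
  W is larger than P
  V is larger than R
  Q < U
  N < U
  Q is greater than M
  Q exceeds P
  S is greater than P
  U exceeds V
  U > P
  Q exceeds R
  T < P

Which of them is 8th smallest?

The consecutive relations fix a unique order: T < P < S < N < R < M < Q < W < V < U.
Counting 8 from the smallest end gives W.

W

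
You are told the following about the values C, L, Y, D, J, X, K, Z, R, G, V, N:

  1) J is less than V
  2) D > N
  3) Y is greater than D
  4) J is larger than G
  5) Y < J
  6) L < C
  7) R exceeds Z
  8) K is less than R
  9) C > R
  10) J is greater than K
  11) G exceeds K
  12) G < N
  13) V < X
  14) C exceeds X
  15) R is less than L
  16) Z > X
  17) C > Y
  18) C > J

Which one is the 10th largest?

N

The consecutive relations fix a unique order: K < G < N < D < Y < J < V < X < Z < R < L < C.
The 10th largest is N.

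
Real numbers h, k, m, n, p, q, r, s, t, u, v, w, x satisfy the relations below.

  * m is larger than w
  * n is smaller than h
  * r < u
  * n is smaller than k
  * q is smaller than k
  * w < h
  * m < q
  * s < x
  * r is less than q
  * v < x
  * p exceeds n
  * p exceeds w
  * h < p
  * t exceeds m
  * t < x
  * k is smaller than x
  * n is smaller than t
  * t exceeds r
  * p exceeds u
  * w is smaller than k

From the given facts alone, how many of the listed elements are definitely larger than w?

7

From w the given relations immediately reach m, h, k, p.
From those, t, q, x — 7 in total.
Nothing else is reachable above w; 7 in all.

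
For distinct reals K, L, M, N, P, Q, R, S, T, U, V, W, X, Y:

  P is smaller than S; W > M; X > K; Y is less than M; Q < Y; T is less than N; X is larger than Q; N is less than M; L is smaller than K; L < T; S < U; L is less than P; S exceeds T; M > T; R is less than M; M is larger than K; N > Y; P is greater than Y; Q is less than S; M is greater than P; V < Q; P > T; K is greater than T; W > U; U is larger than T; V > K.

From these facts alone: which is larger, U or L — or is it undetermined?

U

L < T < K < V < Q < Y < P < S < U, by transitivity through T, K, V, Q, Y, P, S.
So U is larger.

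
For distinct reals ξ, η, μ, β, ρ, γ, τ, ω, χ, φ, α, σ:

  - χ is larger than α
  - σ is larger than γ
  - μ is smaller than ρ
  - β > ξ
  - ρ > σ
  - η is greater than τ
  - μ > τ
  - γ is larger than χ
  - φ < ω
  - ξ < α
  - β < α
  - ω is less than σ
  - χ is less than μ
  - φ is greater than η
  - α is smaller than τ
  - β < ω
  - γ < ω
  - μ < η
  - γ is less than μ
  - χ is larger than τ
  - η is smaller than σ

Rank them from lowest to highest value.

ξ < β < α < τ < χ < γ < μ < η < φ < ω < σ < ρ

The consecutive links are each given: ξ < β; β < α; α < τ; τ < χ; χ < γ; γ < μ; μ < η; η < φ; φ < ω; ω < σ; σ < ρ.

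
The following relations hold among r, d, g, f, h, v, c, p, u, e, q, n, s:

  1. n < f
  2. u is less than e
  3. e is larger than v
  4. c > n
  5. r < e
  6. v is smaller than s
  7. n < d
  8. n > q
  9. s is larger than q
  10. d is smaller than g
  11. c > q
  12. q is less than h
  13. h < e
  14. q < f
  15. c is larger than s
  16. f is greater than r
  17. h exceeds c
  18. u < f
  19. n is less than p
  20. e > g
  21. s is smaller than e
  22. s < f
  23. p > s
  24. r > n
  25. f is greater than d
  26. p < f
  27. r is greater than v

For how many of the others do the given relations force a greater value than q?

Directly above q: s, n, c, h, f.
One step further: d, p, r, e (9 so far).
One step further: g (10 so far).
No other element is forced above q by the given relations, so the count is 10.

10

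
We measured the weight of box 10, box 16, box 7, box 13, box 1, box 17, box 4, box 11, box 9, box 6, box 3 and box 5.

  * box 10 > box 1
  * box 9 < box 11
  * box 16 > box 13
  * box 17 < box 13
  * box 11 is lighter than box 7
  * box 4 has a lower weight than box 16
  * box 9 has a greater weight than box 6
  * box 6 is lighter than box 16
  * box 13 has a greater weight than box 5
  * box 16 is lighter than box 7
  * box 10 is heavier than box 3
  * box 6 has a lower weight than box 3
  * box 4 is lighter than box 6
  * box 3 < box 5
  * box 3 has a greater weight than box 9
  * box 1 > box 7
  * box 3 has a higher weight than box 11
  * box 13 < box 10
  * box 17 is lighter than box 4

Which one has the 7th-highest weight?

Piecing the relations together gives one ordering: box 17 < box 4 < box 6 < box 9 < box 11 < box 3 < box 5 < box 13 < box 16 < box 7 < box 1 < box 10.
The 7th largest is box 3.

box 3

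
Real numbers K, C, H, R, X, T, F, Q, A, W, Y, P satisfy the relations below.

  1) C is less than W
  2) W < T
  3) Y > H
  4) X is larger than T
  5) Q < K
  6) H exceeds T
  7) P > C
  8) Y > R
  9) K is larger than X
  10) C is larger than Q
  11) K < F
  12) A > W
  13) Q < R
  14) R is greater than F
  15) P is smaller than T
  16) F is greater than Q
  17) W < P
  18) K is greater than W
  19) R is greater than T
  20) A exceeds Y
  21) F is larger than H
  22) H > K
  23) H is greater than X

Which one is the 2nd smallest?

C

The consecutive relations fix a unique order: Q < C < W < P < T < X < K < H < F < R < Y < A.
Counting 2 from the smallest end gives C.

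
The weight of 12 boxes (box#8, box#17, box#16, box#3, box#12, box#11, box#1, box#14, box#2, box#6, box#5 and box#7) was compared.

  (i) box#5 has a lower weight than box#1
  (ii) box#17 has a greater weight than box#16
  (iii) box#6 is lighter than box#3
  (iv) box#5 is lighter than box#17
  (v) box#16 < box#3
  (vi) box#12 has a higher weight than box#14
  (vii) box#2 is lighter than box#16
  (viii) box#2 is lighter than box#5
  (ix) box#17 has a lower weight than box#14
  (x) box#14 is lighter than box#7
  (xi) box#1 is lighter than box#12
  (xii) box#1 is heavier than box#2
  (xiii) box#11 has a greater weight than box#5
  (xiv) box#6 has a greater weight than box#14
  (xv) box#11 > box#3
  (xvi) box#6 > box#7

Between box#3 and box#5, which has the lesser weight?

The relevant relations are box#5 < box#17; box#17 < box#14; box#14 < box#7; box#7 < box#6; box#6 < box#3.
Chaining these gives box#5 < box#17 < box#14 < box#7 < box#6 < box#3.
So box#5 < box#3; box#5 is the lighter of the two.

box#5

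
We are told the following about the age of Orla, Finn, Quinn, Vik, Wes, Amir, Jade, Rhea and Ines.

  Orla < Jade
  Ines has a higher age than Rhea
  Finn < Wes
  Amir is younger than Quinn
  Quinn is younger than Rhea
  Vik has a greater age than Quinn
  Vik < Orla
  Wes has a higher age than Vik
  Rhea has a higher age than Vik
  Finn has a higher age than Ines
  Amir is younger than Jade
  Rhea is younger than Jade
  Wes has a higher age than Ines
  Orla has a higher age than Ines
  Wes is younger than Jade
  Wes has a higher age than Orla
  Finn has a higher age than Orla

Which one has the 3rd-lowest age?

Vik

Piecing the relations together gives one ordering: Amir < Quinn < Vik < Rhea < Ines < Orla < Finn < Wes < Jade.
The 3rd smallest is Vik.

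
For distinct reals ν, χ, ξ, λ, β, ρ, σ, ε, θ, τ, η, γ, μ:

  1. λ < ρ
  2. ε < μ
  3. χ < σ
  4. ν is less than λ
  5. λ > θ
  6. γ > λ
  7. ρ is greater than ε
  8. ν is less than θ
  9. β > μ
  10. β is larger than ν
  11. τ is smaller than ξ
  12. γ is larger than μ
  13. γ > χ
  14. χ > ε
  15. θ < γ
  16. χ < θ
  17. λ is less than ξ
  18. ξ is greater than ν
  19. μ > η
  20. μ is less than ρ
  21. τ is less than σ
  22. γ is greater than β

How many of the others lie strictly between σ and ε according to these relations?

1

Chaining upward from ε reaches: χ, θ, λ, μ, ρ, ξ, β, γ.
Chaining downward from σ reaches: τ, χ.
Strictly between ε and σ are those in both lists: χ — 1 element.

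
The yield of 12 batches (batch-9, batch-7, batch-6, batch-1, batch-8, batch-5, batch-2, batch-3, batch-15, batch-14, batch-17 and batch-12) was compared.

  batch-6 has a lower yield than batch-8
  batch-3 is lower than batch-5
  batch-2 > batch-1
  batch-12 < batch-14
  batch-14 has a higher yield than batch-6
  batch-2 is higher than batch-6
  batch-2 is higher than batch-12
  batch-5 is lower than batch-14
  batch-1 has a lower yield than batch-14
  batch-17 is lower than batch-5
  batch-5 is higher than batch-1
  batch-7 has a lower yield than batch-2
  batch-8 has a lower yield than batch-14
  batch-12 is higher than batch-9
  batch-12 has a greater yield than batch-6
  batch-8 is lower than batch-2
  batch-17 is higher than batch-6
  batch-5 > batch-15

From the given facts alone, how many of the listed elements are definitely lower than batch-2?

The elements the relations force below batch-2 are batch-7, batch-6, batch-9, batch-12, batch-1, batch-8 — no chain reaches any other.
That is 6.

6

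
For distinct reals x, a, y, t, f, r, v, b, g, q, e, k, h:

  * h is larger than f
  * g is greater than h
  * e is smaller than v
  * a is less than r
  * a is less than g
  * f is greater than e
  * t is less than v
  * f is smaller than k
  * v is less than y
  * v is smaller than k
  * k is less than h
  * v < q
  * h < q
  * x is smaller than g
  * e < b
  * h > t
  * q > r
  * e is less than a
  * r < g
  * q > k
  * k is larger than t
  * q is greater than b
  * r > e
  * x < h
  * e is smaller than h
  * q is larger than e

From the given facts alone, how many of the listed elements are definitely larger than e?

Directly above e: a, v, r, f, h, b, q.
One step further: k, y, g (10 so far).
No other element is forced above e by the given relations, so the count is 10.

10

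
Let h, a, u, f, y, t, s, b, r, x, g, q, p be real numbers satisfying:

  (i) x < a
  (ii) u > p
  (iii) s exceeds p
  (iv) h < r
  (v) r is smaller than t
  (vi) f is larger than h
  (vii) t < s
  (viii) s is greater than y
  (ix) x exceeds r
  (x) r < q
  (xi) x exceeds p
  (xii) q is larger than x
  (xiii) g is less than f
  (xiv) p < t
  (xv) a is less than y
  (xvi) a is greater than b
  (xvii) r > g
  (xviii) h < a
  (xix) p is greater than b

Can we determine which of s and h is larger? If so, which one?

s

Chaining the given relations: h < r < x < a < y < s.
So s is larger.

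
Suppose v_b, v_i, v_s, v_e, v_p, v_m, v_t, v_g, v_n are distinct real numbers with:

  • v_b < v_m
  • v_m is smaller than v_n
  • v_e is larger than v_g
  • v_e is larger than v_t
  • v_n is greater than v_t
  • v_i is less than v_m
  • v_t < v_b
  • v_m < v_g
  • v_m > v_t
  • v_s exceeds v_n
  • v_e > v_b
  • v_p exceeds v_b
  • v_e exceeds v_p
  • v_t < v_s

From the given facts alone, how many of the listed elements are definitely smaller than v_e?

6

Directly below v_e: v_t, v_b, v_p, v_g.
One step further: v_m (5 so far).
One step further: v_i (6 so far).
No other element is forced below v_e by the given relations, so the count is 6.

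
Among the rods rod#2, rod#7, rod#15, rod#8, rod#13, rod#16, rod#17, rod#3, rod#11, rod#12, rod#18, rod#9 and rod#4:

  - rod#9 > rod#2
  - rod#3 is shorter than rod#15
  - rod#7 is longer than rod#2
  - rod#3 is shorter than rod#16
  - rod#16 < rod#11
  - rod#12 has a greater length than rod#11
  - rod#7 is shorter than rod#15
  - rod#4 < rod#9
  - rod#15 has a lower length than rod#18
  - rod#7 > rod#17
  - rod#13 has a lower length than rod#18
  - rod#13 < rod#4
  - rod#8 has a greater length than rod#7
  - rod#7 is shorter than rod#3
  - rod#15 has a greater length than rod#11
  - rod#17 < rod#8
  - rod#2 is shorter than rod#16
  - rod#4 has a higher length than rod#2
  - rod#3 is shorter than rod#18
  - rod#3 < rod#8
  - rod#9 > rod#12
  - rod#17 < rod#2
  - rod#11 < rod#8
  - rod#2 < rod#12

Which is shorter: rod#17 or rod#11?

Chaining the given relations: rod#17 < rod#2 < rod#7 < rod#3 < rod#16 < rod#11.
So rod#17 < rod#11; rod#17 is the shorter of the two.

rod#17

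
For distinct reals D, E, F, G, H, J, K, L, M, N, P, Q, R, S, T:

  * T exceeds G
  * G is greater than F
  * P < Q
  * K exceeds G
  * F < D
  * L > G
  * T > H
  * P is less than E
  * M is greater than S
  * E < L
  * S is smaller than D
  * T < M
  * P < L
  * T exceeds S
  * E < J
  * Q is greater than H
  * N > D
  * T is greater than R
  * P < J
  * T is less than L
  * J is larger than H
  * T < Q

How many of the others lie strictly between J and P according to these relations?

1

Chaining upward from P reaches: E, Q, L.
Chaining downward from J reaches: H, E.
Strictly between P and J are those in both lists: E — 1 element.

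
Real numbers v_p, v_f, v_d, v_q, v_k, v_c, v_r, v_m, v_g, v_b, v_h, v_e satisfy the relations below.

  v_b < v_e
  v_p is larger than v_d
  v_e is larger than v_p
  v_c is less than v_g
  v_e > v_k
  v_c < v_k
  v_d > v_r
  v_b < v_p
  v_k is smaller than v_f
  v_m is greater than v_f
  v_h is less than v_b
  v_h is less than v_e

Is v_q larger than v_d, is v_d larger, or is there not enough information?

undetermined

Following every chain through v_q: nothing is chained to v_q.
v_d is not reached, and no chain runs the other way from v_d to v_q.
So the given relations leave the order of v_q and v_d undetermined.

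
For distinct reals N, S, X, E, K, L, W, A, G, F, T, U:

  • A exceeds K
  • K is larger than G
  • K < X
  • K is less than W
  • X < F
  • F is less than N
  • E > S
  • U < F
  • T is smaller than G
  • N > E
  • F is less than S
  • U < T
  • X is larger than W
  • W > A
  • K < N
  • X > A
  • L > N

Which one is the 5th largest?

F

Chaining the given pairs: U < T < G < K < A < W < X < F < S < E < N < L.
The 5th largest is F.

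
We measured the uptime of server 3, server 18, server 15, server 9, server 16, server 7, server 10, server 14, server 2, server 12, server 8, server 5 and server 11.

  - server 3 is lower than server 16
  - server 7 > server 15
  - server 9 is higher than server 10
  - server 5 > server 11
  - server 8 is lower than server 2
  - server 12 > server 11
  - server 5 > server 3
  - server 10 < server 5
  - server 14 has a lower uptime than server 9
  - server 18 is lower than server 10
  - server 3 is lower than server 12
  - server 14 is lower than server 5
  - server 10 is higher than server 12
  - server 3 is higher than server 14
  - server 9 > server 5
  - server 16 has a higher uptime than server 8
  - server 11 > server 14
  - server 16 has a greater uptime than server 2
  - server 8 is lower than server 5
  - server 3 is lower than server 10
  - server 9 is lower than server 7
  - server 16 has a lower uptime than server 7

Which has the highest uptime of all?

server 7

Chaining downward from server 7: directly below it, server 16, server 15, server 9; then server 14, server 3, server 8, server 2, server 10, server 5; then server 11, server 18, server 12.
That covers every other element, and nothing is given above server 7, so server 7 is the highest uptime.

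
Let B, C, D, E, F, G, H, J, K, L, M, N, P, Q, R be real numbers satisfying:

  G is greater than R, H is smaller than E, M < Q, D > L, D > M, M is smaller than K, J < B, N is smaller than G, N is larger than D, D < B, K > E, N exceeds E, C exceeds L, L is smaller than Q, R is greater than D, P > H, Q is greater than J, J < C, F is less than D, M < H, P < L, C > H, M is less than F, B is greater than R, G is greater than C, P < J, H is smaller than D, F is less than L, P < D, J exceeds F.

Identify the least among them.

Chaining upward from M: directly above it, F, H, D, Q, K; then P, L, R, E, J, C, B, N; then G.
That covers every other element, and nothing is given below M, so M is the least.

M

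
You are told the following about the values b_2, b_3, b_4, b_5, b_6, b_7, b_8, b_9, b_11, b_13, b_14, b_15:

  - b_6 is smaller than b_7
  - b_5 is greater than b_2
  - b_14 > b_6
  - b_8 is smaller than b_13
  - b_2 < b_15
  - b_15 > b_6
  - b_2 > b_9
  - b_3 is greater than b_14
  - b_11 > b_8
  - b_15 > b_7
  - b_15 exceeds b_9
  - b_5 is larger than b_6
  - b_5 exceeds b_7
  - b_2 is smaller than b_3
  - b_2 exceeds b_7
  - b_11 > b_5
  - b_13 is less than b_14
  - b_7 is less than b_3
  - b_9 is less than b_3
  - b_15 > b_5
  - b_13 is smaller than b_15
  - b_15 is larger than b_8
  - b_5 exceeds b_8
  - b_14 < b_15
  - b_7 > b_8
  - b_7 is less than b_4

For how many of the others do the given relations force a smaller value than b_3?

7

Directly below b_3: b_9, b_7, b_2, b_14.
One step further: b_8, b_6, b_13 (7 so far).
Nothing else is reachable below b_3; 7 in all.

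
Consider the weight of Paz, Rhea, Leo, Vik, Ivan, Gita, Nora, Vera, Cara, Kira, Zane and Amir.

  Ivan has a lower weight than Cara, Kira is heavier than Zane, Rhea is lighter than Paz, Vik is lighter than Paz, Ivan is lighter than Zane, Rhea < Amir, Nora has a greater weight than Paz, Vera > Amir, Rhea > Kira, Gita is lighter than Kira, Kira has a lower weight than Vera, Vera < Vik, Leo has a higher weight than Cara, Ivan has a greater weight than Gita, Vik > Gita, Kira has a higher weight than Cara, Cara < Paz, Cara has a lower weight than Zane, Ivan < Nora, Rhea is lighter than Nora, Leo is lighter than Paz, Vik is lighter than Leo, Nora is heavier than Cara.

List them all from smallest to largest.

Each adjacent pair is fixed by a given relation: Gita < Ivan; Ivan < Cara; Cara < Zane; Zane < Kira; Kira < Rhea; Rhea < Amir; Amir < Vera; Vera < Vik; Vik < Leo; Leo < Paz; Paz < Nora. Chaining them end to end gives the full order.

Gita < Ivan < Cara < Zane < Kira < Rhea < Amir < Vera < Vik < Leo < Paz < Nora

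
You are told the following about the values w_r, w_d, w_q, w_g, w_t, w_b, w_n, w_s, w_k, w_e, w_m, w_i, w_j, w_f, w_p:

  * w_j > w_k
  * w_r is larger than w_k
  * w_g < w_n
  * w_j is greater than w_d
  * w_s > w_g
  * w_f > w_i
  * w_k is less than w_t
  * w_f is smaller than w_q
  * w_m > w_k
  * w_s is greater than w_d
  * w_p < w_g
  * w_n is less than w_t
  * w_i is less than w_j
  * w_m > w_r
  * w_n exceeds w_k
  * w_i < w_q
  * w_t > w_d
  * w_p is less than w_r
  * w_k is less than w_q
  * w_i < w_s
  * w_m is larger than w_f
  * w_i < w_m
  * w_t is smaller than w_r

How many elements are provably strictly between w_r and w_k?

The relations place w_k below w_r. An element lies strictly between them when it is forced above w_k and also forced below w_r.
Above w_k: {w_n, w_t, w_q, w_m, w_j}. Below w_r: {w_p, w_g, w_n, w_d, w_t}.
Intersection: {w_n, w_t} — 2.

2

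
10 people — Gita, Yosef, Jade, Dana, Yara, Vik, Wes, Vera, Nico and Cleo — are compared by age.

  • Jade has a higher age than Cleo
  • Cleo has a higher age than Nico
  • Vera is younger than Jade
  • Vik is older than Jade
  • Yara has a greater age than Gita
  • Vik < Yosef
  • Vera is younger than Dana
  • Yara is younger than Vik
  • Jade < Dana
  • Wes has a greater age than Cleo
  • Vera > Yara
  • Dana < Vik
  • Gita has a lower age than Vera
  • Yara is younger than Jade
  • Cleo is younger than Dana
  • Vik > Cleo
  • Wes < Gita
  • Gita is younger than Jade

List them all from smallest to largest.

Nico < Cleo < Wes < Gita < Yara < Vera < Jade < Dana < Vik < Yosef

The consecutive links are each given: Nico < Cleo; Cleo < Wes; Wes < Gita; Gita < Yara; Yara < Vera; Vera < Jade; Jade < Dana; Dana < Vik; Vik < Yosef.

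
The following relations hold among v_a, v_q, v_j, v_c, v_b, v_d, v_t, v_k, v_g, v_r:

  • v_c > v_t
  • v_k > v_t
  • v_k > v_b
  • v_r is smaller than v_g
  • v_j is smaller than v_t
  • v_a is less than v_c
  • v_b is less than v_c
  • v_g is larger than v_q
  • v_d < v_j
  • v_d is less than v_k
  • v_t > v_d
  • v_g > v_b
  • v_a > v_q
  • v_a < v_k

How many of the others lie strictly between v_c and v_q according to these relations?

1

Chaining upward from v_q reaches: v_a, v_g, v_k.
Chaining downward from v_c reaches: v_b, v_d, v_j, v_t, v_a.
Strictly between v_q and v_c are those in both lists: v_a — 1 element.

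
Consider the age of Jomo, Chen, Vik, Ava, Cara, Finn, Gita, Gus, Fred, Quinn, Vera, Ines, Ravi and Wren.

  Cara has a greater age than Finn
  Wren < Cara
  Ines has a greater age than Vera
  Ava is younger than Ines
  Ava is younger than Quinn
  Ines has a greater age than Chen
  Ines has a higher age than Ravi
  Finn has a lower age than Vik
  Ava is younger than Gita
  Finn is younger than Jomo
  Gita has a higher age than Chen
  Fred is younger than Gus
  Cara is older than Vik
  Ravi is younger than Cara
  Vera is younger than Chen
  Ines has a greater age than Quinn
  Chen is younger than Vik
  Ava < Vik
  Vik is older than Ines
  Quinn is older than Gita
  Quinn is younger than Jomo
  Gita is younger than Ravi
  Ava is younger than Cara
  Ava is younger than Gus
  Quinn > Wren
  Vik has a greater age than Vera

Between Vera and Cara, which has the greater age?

Cara

The relevant relations are Vera < Chen; Chen < Gita; Gita < Quinn; Quinn < Ines; Ines < Vik; Vik < Cara.
Together: Vera < Chen < Gita < Quinn < Ines < Vik < Cara.
So Vera < Cara; Cara is the older of the two.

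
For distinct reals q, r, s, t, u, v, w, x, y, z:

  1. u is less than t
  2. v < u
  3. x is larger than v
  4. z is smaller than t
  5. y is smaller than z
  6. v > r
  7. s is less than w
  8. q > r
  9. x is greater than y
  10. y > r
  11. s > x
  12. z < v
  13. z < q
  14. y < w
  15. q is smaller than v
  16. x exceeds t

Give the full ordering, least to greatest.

Nothing is placed below r, so it is least; from there r < y; y < z; z < q; q < v; v < u; u < t; t < x; x < s; s < w, each given directly.

r < y < z < q < v < u < t < x < s < w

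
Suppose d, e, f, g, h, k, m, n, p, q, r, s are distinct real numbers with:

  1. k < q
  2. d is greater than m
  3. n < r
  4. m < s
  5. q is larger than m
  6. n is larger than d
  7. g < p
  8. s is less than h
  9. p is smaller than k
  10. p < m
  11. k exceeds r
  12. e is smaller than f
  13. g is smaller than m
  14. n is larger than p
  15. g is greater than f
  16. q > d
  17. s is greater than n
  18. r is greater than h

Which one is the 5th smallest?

m

Piecing the relations together gives one ordering: e < f < g < p < m < d < n < s < h < r < k < q.
The 5th smallest is m.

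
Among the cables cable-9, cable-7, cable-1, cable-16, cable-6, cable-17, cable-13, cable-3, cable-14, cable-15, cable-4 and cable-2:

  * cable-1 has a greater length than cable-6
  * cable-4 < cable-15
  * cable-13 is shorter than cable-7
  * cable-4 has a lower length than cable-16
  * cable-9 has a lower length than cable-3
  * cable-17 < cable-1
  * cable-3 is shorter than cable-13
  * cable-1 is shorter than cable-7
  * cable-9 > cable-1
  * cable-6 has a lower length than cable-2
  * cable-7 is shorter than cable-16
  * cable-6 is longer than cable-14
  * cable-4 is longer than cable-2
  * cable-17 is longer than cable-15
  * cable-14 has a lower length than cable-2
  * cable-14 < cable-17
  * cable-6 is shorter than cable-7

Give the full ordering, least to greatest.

The consecutive links are each given: cable-14 < cable-6; cable-6 < cable-2; cable-2 < cable-4; cable-4 < cable-15; cable-15 < cable-17; cable-17 < cable-1; cable-1 < cable-9; cable-9 < cable-3; cable-3 < cable-13; cable-13 < cable-7; cable-7 < cable-16.

cable-14 < cable-6 < cable-2 < cable-4 < cable-15 < cable-17 < cable-1 < cable-9 < cable-3 < cable-13 < cable-7 < cable-16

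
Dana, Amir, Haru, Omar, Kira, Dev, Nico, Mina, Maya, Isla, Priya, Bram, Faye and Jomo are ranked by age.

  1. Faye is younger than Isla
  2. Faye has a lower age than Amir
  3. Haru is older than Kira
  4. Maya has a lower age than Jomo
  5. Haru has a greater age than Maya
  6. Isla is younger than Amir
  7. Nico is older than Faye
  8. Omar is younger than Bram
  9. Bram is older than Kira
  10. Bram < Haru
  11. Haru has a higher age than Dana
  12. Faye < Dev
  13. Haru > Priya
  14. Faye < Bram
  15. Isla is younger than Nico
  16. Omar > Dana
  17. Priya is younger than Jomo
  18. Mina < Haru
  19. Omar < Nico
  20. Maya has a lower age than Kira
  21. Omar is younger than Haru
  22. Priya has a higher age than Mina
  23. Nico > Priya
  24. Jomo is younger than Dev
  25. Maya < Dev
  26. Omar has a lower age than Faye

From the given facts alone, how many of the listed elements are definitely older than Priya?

The elements the relations force above Priya are Jomo, Dev, Haru, Nico — no chain reaches any other.
That is 4.

4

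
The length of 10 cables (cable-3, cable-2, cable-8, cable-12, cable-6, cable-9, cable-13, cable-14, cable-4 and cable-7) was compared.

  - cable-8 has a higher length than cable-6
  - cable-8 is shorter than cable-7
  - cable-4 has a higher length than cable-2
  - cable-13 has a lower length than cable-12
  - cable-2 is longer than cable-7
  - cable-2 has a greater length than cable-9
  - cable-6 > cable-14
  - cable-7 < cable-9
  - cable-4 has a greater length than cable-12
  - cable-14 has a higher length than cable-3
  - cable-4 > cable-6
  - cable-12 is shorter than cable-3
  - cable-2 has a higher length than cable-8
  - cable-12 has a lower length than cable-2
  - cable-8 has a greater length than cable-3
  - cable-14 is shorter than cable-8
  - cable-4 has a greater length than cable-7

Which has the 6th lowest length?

The consecutive relations fix a unique order: cable-13 < cable-12 < cable-3 < cable-14 < cable-6 < cable-8 < cable-7 < cable-9 < cable-2 < cable-4.
Counting 6 from the smallest end gives cable-8.

cable-8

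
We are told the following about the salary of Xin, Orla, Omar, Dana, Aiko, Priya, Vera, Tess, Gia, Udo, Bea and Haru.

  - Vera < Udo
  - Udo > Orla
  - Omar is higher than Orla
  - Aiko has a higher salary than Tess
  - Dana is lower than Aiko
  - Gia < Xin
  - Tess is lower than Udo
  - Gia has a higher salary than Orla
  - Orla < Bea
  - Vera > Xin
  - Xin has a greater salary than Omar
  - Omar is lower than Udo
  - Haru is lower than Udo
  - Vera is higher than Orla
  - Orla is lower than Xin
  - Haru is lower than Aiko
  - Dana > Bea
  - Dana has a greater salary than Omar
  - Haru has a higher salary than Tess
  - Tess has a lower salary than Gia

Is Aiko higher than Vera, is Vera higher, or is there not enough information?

Following every chain through Vera: above Vera we get Udo; below Vera we get Tess, Orla, Omar, Gia, Xin.
Aiko is not reached, and no chain runs the other way from Aiko to Vera.
So the given relations leave the order of Vera and Aiko undetermined.

undetermined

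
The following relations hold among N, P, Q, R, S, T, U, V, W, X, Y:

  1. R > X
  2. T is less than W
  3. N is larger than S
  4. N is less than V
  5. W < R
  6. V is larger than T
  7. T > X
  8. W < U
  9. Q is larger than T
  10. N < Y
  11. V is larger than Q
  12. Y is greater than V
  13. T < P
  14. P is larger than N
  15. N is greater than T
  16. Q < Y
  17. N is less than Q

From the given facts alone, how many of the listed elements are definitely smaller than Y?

Directly below Y: N, Q, V.
One step further: T, S (5 so far).
One step further: X (6 so far).
No other element is forced below Y by the given relations, so the count is 6.

6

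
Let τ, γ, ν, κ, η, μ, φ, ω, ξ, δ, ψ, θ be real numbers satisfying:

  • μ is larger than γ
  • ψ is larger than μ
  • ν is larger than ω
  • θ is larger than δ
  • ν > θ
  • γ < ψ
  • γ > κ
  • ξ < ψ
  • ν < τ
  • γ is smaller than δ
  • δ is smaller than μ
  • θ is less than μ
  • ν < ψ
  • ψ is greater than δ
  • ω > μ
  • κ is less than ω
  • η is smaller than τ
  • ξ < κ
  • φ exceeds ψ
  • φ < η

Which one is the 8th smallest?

Chaining the given pairs: ξ < κ < γ < δ < θ < μ < ω < ν < ψ < φ < η < τ.
Counting 8 from the smallest end gives ν.

ν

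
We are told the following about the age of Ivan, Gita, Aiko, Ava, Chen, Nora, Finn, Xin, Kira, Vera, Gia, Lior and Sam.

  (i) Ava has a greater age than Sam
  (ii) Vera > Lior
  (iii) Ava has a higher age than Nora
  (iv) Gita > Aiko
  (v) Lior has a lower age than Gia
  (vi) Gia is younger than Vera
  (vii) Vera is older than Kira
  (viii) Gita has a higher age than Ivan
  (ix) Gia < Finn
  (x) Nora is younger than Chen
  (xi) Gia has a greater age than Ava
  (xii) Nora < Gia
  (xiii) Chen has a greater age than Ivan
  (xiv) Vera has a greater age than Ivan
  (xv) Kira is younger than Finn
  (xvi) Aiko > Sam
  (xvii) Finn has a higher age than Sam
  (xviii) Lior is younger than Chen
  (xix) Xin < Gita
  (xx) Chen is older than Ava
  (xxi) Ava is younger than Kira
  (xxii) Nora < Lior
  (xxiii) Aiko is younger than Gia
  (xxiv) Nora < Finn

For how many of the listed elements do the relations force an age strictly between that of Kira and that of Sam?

1

Chaining upward from Sam reaches: Aiko, Ava, Chen, Gia, Gita, Finn, Vera.
Chaining downward from Kira reaches: Nora, Ava.
Strictly between Sam and Kira are those in both lists: Ava — 1 element.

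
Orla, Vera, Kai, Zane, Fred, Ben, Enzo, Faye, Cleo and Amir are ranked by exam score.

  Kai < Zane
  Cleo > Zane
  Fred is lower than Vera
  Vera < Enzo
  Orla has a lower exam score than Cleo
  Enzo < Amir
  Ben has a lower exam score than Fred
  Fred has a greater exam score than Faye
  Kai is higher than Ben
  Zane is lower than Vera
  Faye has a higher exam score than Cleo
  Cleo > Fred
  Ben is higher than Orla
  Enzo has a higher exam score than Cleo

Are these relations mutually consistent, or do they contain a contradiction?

inconsistent

Chaining the given relations yields Cleo < Faye < Fred, so Cleo < Fred. But one relation states Fred < Cleo. These cannot both hold.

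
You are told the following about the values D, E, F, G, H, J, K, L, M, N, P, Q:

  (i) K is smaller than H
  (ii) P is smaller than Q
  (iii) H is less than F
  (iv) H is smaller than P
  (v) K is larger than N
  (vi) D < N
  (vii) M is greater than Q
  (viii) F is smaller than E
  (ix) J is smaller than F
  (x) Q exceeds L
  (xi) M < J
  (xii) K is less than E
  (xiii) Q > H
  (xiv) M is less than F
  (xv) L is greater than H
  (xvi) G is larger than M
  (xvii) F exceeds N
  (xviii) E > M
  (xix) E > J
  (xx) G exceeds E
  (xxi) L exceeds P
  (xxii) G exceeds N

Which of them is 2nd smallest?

The consecutive relations fix a unique order: D < N < K < H < P < L < Q < M < J < F < E < G.
Counting 2 from the smallest end gives N.

N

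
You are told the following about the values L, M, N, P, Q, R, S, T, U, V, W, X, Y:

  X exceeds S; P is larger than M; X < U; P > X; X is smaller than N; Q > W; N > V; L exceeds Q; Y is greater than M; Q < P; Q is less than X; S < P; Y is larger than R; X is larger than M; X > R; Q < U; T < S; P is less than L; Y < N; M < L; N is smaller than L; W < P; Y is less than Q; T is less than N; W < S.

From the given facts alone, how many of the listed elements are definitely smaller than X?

7

From X the given relations immediately reach M, R, S, Q.
From those, T, W, Y — 7 in total.
No other element is forced below X by the given relations, so the count is 7.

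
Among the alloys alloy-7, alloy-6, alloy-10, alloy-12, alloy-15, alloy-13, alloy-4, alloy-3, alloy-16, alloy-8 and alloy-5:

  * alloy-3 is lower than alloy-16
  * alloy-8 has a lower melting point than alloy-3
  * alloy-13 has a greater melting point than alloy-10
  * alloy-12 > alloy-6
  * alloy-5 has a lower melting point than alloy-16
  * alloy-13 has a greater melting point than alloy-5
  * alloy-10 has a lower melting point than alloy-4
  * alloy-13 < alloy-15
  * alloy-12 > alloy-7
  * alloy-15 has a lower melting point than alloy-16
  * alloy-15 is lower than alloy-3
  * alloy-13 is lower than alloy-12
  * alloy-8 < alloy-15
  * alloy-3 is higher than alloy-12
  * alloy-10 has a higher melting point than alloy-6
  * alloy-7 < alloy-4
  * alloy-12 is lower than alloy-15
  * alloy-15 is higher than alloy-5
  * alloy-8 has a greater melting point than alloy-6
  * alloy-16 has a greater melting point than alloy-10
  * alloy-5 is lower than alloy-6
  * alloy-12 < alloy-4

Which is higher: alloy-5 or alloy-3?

Link the given pairs in sequence: alloy-5 < alloy-6; alloy-6 < alloy-10; alloy-10 < alloy-13; alloy-13 < alloy-12; alloy-12 < alloy-15; alloy-15 < alloy-3.
Chaining these gives alloy-5 < alloy-6 < alloy-10 < alloy-13 < alloy-12 < alloy-15 < alloy-3.
So alloy-5 < alloy-3; alloy-3 is the higher of the two.

alloy-3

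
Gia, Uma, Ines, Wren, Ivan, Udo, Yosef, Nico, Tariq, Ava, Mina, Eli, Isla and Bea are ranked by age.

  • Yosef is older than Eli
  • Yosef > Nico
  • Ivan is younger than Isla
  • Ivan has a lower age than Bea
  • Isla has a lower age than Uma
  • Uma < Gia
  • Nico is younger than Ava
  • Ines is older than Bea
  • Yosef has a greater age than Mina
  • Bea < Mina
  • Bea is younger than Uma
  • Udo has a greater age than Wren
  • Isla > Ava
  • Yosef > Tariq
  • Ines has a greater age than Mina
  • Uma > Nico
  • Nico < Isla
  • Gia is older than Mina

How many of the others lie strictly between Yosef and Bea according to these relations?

The relations place Bea below Yosef. An element lies strictly between them when it is forced above Bea and also forced below Yosef.
Above Bea: {Mina, Ines, Uma, Gia}. Below Yosef: {Tariq, Nico, Ivan, Mina, Eli}.
Intersection: {Mina} — 1.

1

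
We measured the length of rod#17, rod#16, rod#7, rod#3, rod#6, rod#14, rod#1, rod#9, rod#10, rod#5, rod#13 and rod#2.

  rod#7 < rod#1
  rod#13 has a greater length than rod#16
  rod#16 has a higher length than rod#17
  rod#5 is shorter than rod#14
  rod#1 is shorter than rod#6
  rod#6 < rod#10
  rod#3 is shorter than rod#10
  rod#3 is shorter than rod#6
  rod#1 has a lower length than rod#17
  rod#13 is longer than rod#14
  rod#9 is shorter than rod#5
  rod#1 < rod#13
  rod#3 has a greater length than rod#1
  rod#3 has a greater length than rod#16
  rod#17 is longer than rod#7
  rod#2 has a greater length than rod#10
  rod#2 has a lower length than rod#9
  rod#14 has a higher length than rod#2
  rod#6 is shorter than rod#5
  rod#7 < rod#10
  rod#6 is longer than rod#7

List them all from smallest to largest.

rod#7 < rod#1 < rod#17 < rod#16 < rod#3 < rod#6 < rod#10 < rod#2 < rod#9 < rod#5 < rod#14 < rod#13

The consecutive links are each given: rod#7 < rod#1; rod#1 < rod#17; rod#17 < rod#16; rod#16 < rod#3; rod#3 < rod#6; rod#6 < rod#10; rod#10 < rod#2; rod#2 < rod#9; rod#9 < rod#5; rod#5 < rod#14; rod#14 < rod#13.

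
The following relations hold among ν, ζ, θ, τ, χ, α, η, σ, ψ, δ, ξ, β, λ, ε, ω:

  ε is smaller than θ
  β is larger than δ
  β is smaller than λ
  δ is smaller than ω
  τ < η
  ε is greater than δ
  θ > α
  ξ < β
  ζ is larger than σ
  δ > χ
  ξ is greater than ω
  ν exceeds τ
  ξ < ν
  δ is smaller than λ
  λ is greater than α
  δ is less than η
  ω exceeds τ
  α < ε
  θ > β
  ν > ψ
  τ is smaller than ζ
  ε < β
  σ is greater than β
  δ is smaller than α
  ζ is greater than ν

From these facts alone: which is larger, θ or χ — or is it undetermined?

χ < δ and δ < α give χ < α.
With α < ε: χ < δ < α < ε.
Then ε < β extends the chain to β.
With β < θ: χ < δ < α < ε < β < θ.
So θ is larger.

θ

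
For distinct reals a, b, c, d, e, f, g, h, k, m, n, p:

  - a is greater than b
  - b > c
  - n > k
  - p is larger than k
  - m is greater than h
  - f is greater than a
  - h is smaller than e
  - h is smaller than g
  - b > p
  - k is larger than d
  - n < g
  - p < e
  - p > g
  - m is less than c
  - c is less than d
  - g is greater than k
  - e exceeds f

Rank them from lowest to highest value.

h < m < c < d < k < n < g < p < b < a < f < e

Nothing is placed below h, so it is least; from there h < m; m < c; c < d; d < k; k < n; n < g; g < p; p < b; b < a; a < f; f < e, each given directly.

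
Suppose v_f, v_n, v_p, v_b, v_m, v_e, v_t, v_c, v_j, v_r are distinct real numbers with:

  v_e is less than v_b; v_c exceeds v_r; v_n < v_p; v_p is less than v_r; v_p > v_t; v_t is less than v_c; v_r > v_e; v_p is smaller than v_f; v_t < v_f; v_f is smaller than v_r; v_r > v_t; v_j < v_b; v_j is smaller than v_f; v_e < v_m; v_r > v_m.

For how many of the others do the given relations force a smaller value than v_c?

8

Directly below v_c: v_t, v_r.
One step further: v_e, v_m, v_p, v_f (6 so far).
One step further: v_n, v_j (8 so far).
No other element is forced below v_c by the given relations, so the count is 8.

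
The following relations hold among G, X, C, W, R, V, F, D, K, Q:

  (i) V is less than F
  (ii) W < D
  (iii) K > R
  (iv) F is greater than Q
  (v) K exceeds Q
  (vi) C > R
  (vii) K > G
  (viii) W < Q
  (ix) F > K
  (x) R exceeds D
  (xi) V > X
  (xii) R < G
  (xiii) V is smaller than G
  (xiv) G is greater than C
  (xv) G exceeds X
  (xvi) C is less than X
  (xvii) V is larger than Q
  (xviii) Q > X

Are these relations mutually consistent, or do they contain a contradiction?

The single ordering W < D < R < C < X < Q < V < G < K < F satisfies every listed relation, so no contradiction arises.

consistent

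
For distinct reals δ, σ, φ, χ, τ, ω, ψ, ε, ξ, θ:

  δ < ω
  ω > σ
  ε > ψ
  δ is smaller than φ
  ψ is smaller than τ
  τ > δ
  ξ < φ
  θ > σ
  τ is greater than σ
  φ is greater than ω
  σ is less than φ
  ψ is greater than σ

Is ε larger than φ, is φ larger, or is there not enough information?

undetermined

Following every chain through ε: below ε we get σ, ψ.
φ is not reached, and no chain runs the other way from φ to ε.
So the given relations leave the order of ε and φ undetermined.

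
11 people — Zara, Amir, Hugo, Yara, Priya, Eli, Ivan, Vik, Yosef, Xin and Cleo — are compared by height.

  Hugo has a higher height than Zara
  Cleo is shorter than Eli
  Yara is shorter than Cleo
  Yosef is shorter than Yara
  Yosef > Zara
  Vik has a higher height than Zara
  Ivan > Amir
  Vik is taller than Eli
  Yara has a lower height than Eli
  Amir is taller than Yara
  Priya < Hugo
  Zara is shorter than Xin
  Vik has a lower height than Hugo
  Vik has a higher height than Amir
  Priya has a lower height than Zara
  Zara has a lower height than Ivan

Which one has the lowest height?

Priya

Zara is not least since Priya < Zara; Yosef is not least since Zara < Yosef; Yara is not least since Yosef < Yara; Amir is not least since Yara < Amir; Xin is not least since Zara < Xin; Cleo is not least since Yara < Cleo; Ivan is not least since Zara < Ivan; Eli is not least since Yara < Eli; Vik is not least since Amir < Vik; Hugo is not least since Vik < Hugo.
Only Priya has nothing below it, so Priya is the lowest height.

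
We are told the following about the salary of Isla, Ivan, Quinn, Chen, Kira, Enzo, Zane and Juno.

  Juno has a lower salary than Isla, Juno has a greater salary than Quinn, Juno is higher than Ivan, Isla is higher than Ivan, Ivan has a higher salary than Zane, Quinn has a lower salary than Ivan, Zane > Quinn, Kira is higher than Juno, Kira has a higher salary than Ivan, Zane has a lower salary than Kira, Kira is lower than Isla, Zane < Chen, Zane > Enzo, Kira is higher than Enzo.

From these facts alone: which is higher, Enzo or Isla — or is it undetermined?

Enzo < Zane and Zane < Ivan give Enzo < Ivan.
Then Ivan < Juno extends the chain to Juno.
Then Juno < Kira extends the chain to Kira.
With Kira < Isla: Enzo < Zane < Ivan < Juno < Kira < Isla.
So Isla is higher.

Isla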